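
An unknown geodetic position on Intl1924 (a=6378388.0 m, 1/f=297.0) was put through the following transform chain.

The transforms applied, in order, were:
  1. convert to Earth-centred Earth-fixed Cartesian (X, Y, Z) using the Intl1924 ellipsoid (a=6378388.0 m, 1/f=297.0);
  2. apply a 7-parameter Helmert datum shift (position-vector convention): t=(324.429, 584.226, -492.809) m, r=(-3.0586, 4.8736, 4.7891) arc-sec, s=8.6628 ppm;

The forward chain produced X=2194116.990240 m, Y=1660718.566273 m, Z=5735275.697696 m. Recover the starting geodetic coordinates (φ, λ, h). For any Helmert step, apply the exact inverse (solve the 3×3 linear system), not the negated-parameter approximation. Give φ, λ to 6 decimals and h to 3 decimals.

start: X=2194116.9902, Y=1660718.5663, Z=5735275.6977 m
→ Helmert⁻¹: X=2193676.5742, Y=1659983.9724, Z=5735795.2663
→ geod (Bowring, a=6378388.000): φ=64.52742700°, λ=37.11527300°, h=464.8050 m

φ=64.527427°, λ=37.115273°, h=464.805 m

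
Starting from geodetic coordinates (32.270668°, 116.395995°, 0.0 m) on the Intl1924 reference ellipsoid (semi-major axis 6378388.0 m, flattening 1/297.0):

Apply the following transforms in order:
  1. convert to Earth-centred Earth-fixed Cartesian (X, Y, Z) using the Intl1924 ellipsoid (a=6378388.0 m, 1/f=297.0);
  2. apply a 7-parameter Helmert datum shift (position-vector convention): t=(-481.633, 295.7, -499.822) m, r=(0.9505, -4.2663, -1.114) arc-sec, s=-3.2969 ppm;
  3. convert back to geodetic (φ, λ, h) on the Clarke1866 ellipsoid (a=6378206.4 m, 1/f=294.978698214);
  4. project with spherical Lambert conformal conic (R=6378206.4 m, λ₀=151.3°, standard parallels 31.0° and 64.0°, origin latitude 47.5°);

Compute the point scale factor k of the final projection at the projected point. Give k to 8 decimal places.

start: φ=32.270668°, λ=116.395995°, h=0.000 m
→ ECEF (a=6378388.000, f=1/297.0): X=-2399948.2368, Y=4835513.0358, Z=3385897.7043
→ Helmert 7p (PV): X=-2400465.8741, Y=4835790.1526, Z=3385359.3626
→ geod (Bowring, a=6378206.400): φ=32.26545155°, λ=116.39960831°, h=340.3430 m
→ into lcc (λ₀=151.3°): φ=32.26545155°, λ−λ₀=-34.90039169°
scale k = 0.99421557

0.99421557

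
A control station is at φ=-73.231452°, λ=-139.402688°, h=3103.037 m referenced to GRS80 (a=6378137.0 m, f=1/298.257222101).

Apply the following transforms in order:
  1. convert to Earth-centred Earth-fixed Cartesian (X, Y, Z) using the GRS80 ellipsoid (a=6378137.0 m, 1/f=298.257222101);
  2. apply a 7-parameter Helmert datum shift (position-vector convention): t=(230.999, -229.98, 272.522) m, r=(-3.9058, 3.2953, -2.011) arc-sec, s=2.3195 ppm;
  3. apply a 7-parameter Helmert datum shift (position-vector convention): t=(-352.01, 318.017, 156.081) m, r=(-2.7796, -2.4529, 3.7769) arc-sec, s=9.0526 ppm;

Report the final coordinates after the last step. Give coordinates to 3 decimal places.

X=-1402354.461 m, Y=-1201854.108 m, Z=-6087311.184 m

start: φ=-73.231452°, λ=-139.402688°, h=3103.037 m
→ ECEF (a=6378137.000, f=1/298.257222101): X=-1402202.9336, Y=-1201719.1626, Z=-6087715.2419
→ Helmert 7p (PV): X=-1402084.1613, Y=-1202053.5354, Z=-6087411.6830
→ Helmert 7p (PV): X=-1402354.4607, Y=-1201854.1077, Z=-6087311.1837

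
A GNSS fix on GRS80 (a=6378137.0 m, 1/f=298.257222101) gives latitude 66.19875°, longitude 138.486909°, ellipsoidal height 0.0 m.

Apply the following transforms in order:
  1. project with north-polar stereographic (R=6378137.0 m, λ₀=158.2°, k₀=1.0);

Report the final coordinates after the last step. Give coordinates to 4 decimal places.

start: φ=66.198750°, λ=138.486909°, h=0.000 m
→ stereo (R=6378137.0, λ₀=158.2°): E=-906796.1196, N=-2530761.2216

E=-906796.1196 m, N=-2530761.2216 m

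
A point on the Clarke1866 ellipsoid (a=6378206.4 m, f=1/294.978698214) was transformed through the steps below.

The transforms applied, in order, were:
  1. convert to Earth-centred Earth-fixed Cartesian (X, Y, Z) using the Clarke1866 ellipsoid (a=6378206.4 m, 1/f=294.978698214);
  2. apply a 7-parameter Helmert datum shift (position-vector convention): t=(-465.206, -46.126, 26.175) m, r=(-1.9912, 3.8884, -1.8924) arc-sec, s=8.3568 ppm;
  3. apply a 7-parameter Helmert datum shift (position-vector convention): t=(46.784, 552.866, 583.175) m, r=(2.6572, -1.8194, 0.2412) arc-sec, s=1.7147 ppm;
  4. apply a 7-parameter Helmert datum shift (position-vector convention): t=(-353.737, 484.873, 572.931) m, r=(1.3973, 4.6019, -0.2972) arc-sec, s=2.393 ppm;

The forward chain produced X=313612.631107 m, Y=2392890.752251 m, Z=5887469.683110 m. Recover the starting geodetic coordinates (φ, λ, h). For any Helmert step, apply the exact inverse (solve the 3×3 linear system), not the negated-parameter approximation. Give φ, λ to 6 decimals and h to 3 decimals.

start: X=313612.6311, Y=2392890.7523, Z=5887469.6831 m
→ Helmert⁻¹: X=313830.8297, Y=2392440.4859, Z=5886873.4595
→ Helmert⁻¹: X=313838.2255, Y=2391958.9809, Z=5886246.6086
→ Helmert⁻¹: X=314167.8963, Y=2391931.1769, Z=5886200.2574
→ geod (Bowring, a=6378206.400): φ=67.84977900°, λ=82.51732600°, h=1718.3660 m

φ=67.849779°, λ=82.517326°, h=1718.366 m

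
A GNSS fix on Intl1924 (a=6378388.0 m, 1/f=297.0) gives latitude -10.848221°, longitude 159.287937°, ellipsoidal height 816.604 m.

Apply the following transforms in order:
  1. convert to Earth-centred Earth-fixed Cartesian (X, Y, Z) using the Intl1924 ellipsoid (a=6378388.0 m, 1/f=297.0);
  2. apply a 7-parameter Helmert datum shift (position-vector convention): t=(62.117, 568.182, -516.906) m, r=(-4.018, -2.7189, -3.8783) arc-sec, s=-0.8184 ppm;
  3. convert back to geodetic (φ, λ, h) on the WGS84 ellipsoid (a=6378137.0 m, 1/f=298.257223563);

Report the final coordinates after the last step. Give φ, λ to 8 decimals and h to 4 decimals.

φ=-10.85337029°, λ=159.28194713°, h=1296.9501 m

start: φ=-10.848221°, λ=159.287937°, h=816.604 m
→ ECEF (a=6378388.000, f=1/297.0): X=-5860978.2621, Y=2216089.4018, Z=-1192688.7393
→ Helmert 7p (PV): X=-5860853.9589, Y=2216742.7379, Z=-1193325.0952
→ geod (Bowring, a=6378137.000): φ=-10.85337029°, λ=159.28194713°, h=1296.9501 m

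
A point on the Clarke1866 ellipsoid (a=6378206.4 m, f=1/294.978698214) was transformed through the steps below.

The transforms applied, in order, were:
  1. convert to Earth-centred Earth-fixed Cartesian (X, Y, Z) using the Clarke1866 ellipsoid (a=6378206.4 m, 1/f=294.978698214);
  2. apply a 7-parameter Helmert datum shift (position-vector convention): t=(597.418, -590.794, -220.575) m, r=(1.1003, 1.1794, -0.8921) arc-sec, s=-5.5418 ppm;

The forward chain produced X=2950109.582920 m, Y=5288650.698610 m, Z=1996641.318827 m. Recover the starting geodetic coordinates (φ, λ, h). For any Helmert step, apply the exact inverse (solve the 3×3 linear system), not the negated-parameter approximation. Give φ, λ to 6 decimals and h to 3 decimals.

φ=18.364875°, λ=60.854444°, h=725.818 m

start: X=2950109.5829, Y=5288650.6986, Z=1996641.3188 m
→ Helmert⁻¹: X=2949494.2165, Y=5289294.2134, Z=1996861.6098
→ geod (Bowring, a=6378206.400): φ=18.36487500°, λ=60.85444400°, h=725.8180 m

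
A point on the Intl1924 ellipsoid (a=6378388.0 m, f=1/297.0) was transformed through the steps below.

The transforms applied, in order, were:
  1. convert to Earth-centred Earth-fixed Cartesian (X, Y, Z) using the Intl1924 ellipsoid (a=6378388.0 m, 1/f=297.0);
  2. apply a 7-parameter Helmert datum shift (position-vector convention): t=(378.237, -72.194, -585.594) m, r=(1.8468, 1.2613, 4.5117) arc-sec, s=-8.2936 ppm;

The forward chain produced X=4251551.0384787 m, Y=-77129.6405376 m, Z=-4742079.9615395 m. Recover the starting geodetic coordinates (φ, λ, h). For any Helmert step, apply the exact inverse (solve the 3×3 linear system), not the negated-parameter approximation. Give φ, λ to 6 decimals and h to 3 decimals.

start: X=4251551.0385, Y=-77129.6405, Z=-4742079.9615 m
→ Helmert⁻¹: X=4251235.3649, Y=-77193.5276, Z=-4741507.0047
→ geod (Bowring, a=6378388.000): φ=-48.30786000°, λ=-1.04025700°, h=2282.5090 m

φ=-48.307860°, λ=-1.040257°, h=2282.509 m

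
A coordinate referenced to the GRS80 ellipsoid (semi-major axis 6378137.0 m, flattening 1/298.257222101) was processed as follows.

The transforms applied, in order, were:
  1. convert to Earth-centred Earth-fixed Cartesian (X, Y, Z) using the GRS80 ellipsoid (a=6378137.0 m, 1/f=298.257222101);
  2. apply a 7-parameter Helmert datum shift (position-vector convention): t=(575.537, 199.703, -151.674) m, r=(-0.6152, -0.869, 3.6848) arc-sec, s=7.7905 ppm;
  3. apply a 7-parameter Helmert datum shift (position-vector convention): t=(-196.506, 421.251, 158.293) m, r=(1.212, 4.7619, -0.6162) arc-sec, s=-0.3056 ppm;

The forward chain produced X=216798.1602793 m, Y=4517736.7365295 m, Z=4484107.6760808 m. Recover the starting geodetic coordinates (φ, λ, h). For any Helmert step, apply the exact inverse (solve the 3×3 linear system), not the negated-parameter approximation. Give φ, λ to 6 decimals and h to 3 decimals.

start: X=216798.1603, Y=4517736.7365, Z=4484107.6761 m
→ Helmert⁻¹: X=216877.7199, Y=4517343.8612, Z=4483929.2166
→ Helmert⁻¹: X=216400.0844, Y=4517091.7278, Z=4484058.5185
→ geod (Bowring, a=6378137.000): φ=44.94928800°, λ=87.25723100°, h=986.4490 m

φ=44.949288°, λ=87.257231°, h=986.449 m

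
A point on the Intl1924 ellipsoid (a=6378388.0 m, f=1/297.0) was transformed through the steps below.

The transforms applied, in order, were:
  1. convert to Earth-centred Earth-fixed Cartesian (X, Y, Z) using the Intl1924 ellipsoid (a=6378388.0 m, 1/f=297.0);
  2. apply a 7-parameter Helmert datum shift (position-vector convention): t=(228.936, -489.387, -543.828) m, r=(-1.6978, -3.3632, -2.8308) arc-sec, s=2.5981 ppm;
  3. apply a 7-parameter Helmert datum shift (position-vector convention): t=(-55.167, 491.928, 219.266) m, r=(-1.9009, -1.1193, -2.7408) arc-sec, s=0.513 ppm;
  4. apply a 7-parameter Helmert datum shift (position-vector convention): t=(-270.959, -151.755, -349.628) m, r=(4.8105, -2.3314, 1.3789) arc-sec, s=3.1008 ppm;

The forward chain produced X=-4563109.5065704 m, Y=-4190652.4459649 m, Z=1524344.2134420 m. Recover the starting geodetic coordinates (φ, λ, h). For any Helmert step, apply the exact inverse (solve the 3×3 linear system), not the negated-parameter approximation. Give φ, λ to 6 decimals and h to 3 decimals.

start: X=-4563109.5066, Y=-4190652.4460, Z=1524344.2134 m
→ Helmert⁻¹: X=-4562835.1774, Y=-4190421.6319, Z=1524838.4160
→ Helmert⁻¹: X=-4562713.7075, Y=-4190986.0887, Z=1524604.5042
→ Helmert⁻¹: X=-4562848.4083, Y=-4190560.9895, Z=1525184.2749
→ geod (Bowring, a=6378388.000): φ=13.92045500°, λ=-137.43535400°, h=3015.4990 m

φ=13.920455°, λ=-137.435354°, h=3015.499 m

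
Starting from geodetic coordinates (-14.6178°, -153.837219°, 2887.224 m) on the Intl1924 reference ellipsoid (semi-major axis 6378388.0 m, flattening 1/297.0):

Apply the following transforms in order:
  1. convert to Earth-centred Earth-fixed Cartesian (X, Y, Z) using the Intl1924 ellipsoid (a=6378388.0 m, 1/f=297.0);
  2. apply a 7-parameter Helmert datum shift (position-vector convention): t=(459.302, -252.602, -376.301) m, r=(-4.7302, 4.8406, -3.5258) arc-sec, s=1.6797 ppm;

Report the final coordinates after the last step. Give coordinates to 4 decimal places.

start: φ=-14.617800°, λ=-153.837219°, h=2887.224 m
→ ECEF (a=6378388.000, f=1/297.0): X=-5543273.9507, Y=-2723157.6282, Z=-1599963.1551
→ Helmert 7p (PV): X=-5542908.0561, Y=-2723356.7413, Z=-1600149.6050

X=-5542908.0561 m, Y=-2723356.7413 m, Z=-1600149.6050 m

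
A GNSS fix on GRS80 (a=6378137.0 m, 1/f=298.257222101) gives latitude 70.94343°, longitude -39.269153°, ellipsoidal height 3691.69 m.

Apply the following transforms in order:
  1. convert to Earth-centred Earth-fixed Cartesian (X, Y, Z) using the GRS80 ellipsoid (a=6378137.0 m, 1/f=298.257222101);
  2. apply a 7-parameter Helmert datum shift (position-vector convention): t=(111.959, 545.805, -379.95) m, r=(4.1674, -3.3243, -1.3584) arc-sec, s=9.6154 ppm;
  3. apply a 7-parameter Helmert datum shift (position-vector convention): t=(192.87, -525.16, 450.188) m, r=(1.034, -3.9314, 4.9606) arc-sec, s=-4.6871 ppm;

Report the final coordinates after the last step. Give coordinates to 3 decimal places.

start: φ=70.943430°, λ=-39.269153°, h=3691.690 m
→ ECEF (a=6378137.000, f=1/298.257222101): X=1617986.0890, Y=-1322852.2462, Z=6009713.2916
→ Helmert 7p (PV): X=1618008.0361, Y=-1322451.2388, Z=6009390.4768
→ Helmert 7p (PV): X=1618110.5885, Y=-1322961.4128, Z=6009836.7079

X=1618110.588 m, Y=-1322961.413 m, Z=6009836.708 m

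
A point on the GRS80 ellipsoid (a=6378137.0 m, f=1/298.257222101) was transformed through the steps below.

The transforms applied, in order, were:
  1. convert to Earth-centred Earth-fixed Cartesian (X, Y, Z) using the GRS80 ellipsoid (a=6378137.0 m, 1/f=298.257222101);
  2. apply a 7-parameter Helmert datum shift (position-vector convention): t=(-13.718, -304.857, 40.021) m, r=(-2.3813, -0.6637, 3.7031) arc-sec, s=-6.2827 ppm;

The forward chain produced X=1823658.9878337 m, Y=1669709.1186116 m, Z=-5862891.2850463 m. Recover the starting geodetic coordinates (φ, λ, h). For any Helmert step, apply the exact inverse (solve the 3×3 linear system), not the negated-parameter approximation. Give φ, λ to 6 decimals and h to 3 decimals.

start: X=1823658.9878, Y=1669709.1186, Z=-5862891.2850 m
→ Helmert⁻¹: X=1823695.2810, Y=1670059.4139, Z=-5862954.7288
→ geod (Bowring, a=6378137.000): φ=-67.26863500°, λ=42.48207300°, h=3144.3280 m

φ=-67.268635°, λ=42.482073°, h=3144.328 m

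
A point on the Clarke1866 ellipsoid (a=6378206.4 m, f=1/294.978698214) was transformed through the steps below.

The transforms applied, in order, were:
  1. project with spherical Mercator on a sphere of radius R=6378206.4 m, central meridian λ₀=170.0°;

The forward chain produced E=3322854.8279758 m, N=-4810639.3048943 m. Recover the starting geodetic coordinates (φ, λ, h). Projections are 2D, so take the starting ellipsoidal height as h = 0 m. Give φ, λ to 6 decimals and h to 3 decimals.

start: E=3322854.8280, N=-4810639.3049 m
→ merc⁻¹: φ=-39.61801100°, λ=-160.15061200°

φ=-39.618011°, λ=-160.150612°, h=0.000 m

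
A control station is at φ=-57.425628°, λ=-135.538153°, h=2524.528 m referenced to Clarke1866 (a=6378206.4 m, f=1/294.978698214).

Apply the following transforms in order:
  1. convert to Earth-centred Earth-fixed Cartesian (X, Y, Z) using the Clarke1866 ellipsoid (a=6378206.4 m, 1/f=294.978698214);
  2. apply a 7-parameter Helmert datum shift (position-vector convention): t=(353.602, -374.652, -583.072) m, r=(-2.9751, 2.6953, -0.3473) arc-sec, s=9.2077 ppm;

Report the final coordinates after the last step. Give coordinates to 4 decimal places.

X=-2457520.0445 m, Y=-2412505.6754 m, Z=-5354060.5408 m

start: φ=-57.425628°, λ=-135.538153°, h=2524.528 m
→ ECEF (a=6378206.400, f=1/294.978698214): X=-2457776.9990, Y=-2412035.7345, Z=-5353495.0828
→ Helmert 7p (PV): X=-2457520.0445, Y=-2412505.6754, Z=-5354060.5408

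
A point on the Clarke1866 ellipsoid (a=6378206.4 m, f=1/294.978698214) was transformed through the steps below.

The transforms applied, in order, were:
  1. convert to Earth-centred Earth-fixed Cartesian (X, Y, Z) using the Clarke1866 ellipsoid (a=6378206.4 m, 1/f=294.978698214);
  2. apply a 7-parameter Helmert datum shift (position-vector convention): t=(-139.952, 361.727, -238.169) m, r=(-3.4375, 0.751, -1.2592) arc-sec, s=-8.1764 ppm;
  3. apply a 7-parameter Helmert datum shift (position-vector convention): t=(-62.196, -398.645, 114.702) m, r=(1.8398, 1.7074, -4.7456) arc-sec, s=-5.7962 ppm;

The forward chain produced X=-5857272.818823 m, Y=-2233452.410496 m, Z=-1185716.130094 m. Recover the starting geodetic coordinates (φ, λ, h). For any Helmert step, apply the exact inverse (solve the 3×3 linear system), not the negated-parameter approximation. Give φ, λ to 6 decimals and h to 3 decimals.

start: X=-5857272.8188, Y=-2233452.4105, Z=-1185716.1301 m
→ Helmert⁻¹: X=-5857183.3761, Y=-2233212.0443, Z=-1185866.2701
→ Helmert⁻¹: X=-5857073.3613, Y=-2233608.0300, Z=-1185696.3448
→ geod (Bowring, a=6378206.400): φ=-10.78227300°, λ=-159.12553800°, h=2214.1510 m

φ=-10.782273°, λ=-159.125538°, h=2214.151 m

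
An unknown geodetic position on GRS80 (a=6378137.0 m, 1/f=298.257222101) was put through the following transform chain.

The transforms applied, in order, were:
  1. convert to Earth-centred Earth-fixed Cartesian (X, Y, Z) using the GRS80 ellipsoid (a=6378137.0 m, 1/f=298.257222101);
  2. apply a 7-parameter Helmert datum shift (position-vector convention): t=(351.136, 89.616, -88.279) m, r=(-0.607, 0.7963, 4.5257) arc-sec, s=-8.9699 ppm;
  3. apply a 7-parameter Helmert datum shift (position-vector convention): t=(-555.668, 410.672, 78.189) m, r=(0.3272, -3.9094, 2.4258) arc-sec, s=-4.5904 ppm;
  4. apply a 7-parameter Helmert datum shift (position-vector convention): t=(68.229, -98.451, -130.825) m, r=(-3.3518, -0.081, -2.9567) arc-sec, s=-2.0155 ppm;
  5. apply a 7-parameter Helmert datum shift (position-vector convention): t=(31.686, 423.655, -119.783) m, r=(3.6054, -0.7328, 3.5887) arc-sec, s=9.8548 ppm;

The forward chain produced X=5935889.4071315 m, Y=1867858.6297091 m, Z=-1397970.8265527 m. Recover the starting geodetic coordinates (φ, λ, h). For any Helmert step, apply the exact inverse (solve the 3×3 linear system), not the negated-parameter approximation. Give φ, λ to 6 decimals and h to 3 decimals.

φ=-12.742974°, λ=17.457762°, h=660.996 m

start: X=5935889.4071, Y=1867858.6297, Z=-1397970.8266 m
→ Helmert⁻¹: X=5935826.7468, Y=1867288.8628, Z=-1397890.9957
→ Helmert⁻¹: X=5935743.1628, Y=1867498.8765, Z=-1397734.9720
→ Helmert⁻¹: X=5936321.5427, Y=1867024.7429, Z=-1397935.0521
→ Helmert⁻¹: X=5936070.0091, Y=1866825.7422, Z=-1397830.9014
→ geod (Bowring, a=6378137.000): φ=-12.74297400°, λ=17.45776200°, h=660.9960 m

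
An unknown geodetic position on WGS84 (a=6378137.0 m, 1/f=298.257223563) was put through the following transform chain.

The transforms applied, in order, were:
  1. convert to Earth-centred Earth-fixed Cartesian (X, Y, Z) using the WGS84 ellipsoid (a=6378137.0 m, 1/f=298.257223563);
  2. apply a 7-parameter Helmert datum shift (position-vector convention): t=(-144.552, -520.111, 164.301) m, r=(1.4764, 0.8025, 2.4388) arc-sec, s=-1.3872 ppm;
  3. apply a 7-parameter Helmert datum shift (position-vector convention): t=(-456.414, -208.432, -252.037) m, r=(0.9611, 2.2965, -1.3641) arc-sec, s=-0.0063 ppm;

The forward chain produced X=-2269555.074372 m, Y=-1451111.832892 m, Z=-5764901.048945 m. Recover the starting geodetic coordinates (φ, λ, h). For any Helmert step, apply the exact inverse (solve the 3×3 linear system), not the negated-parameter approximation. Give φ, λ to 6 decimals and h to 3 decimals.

start: X=-2269555.0744, Y=-1451111.8329, Z=-5764901.0489 m
→ Helmert⁻¹: X=-2269024.8967, Y=-1450945.2766, Z=-5764667.5503
→ Helmert⁻¹: X=-2268878.2128, Y=-1450441.6147, Z=-5764838.2937
→ geod (Bowring, a=6378137.000): φ=-65.10893200°, λ=-147.41015500°, h=2211.5680 m

φ=-65.108932°, λ=-147.410155°, h=2211.568 m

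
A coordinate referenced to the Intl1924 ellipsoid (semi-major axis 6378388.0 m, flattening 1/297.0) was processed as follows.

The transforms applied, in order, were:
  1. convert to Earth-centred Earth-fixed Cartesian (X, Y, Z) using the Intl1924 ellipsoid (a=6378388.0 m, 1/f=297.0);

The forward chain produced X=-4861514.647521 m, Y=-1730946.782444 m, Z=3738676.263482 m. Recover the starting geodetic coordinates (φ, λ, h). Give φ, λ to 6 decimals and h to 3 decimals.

φ=36.106460°, λ=-160.401681°, h=1485.269 m

start: X=-4861514.6475, Y=-1730946.7824, Z=3738676.2635 m
→ geod (Bowring, a=6378388.000): φ=36.10646000°, λ=-160.40168100°, h=1485.2690 m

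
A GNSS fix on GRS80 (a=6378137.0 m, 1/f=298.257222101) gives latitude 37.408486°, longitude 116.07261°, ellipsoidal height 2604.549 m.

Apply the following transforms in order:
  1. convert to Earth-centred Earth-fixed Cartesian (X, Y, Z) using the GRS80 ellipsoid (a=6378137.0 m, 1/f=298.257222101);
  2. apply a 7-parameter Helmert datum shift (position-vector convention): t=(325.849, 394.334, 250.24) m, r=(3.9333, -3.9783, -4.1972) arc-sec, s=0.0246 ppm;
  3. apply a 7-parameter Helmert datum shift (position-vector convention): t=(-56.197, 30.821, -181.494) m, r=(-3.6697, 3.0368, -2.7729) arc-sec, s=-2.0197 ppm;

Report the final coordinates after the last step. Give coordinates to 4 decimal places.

X=-2229948.0715 m, Y=4558729.0820 m, Z=3855140.1759 m

start: φ=37.408486°, λ=116.072610°, h=2604.549 m
→ ECEF (a=6378137.000, f=1/298.257222101): X=-2230358.6171, Y=4558242.5798, Z=3855083.4885
→ Helmert 7p (PV): X=-2230014.4235, Y=4558608.8974, Z=3855377.7276
→ Helmert 7p (PV): X=-2229948.0715, Y=4558729.0820, Z=3855140.1759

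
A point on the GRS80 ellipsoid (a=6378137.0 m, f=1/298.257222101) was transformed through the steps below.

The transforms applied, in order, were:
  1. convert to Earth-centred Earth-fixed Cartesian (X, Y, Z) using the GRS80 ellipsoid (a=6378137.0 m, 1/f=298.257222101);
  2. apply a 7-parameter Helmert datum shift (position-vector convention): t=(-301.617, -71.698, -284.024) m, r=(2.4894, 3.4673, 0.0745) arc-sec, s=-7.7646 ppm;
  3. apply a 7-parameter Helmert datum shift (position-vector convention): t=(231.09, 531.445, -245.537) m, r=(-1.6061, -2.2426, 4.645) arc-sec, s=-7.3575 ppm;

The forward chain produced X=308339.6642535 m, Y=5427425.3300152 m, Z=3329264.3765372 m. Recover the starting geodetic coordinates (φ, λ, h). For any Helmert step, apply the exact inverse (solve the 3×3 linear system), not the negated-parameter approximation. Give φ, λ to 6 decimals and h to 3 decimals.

start: X=308339.6643, Y=5427425.3300, Z=3329264.3765 m
→ Helmert⁻¹: X=308269.2534, Y=5426900.9456, Z=3329573.3160
→ Helmert⁻¹: X=308519.2523, Y=5427054.8582, Z=3329822.8826
→ geod (Bowring, a=6378137.000): φ=31.66203900°, λ=86.74633000°, h=2343.1570 m

φ=31.662039°, λ=86.746330°, h=2343.157 m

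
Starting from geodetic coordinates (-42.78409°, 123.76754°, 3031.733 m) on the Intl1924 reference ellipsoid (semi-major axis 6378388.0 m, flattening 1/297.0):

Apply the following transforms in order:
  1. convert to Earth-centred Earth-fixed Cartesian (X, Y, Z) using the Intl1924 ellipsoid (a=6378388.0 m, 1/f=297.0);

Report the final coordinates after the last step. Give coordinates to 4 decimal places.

start: φ=-42.784090°, λ=123.767540°, h=3031.733 m
→ ECEF (a=6378388.000, f=1/297.0): X=-2607217.4607, Y=3899391.9927, Z=-4312063.3737

X=-2607217.4607 m, Y=3899391.9927 m, Z=-4312063.3737 m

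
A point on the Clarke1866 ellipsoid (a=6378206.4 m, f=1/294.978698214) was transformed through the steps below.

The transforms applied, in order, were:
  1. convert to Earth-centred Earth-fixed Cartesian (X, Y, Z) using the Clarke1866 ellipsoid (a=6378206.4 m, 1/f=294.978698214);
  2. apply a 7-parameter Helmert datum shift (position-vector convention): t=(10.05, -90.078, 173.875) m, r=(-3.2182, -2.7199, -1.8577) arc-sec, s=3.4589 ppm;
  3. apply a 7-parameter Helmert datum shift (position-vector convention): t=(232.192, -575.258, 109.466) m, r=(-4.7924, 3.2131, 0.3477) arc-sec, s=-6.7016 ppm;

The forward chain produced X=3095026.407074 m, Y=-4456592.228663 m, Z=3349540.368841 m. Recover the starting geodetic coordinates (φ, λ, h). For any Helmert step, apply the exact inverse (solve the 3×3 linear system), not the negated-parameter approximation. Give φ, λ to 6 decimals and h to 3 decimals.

start: X=3095026.4071, Y=-4456592.2287, Z=3349540.3688 m
→ Helmert⁻¹: X=3094755.2682, Y=-4456129.8707, Z=3349398.0236
→ Helmert⁻¹: X=3094818.8095, Y=-4456048.7603, Z=3349102.2298
→ geod (Bowring, a=6378206.400): φ=31.86145600°, λ=-55.21921500°, h=3576.6260 m

φ=31.861456°, λ=-55.219215°, h=3576.626 m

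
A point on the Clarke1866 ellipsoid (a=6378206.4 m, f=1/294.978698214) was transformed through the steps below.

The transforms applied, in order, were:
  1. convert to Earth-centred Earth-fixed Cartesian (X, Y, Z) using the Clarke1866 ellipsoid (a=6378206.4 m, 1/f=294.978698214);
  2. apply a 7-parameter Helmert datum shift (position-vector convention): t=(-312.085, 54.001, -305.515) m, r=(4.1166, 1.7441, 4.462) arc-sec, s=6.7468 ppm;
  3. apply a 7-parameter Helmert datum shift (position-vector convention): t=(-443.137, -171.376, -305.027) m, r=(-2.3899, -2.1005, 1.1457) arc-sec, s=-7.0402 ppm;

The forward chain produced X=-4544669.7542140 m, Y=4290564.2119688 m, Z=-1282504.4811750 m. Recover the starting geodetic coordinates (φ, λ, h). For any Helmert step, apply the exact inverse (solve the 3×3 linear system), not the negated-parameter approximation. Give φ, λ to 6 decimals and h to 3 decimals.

start: X=-4544669.7542, Y=4290564.2120, Z=-1282504.4812 m
→ Helmert⁻¹: X=-4544247.8328, Y=4290805.8922, Z=-1282112.4891
→ Helmert⁻¹: X=-4543801.4313, Y=4290795.6514, Z=-1281922.3818
→ geod (Bowring, a=6378206.400): φ=-11.66863500°, λ=136.64039200°, h=2356.1540 m

φ=-11.668635°, λ=136.640392°, h=2356.154 m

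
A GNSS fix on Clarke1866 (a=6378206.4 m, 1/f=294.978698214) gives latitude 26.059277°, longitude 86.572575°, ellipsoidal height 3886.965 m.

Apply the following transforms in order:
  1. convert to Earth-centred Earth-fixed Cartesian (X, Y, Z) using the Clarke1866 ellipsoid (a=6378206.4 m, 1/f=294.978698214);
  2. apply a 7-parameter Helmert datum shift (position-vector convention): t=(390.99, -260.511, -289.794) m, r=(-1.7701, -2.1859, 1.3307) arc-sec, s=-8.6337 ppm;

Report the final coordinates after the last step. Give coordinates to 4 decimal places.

start: φ=26.059277°, λ=86.572575°, h=3886.965 m
→ ECEF (a=6378206.400, f=1/294.978698214): X=342983.9932, Y=5726774.2431, Z=2786512.5996
→ Helmert 7p (PV): X=343305.5466, Y=5726490.4143, Z=2786153.2375

X=343305.5466 m, Y=5726490.4143 m, Z=2786153.2375 m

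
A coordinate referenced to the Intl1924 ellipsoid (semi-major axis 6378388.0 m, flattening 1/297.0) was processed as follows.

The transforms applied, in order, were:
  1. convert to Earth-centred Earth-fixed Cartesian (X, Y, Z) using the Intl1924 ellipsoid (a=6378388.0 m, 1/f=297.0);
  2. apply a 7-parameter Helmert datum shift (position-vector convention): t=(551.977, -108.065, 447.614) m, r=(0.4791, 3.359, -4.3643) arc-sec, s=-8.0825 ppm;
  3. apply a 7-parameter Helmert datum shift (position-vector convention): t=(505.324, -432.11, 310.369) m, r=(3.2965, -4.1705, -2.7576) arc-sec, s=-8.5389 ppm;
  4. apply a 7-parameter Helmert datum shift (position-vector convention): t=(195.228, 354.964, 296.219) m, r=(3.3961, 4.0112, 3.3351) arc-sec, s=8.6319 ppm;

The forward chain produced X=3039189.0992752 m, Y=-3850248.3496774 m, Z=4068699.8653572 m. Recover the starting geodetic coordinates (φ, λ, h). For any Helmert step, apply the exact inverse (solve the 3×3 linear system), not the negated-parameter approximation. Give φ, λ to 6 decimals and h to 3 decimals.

start: X=3039189.0993, Y=-3850248.3497, Z=4068699.8654 m
→ Helmert⁻¹: X=3038826.2602, Y=-3850552.2241, Z=4068491.0226
→ Helmert⁻¹: X=3038480.6084, Y=-3850047.3503, Z=4068215.4872
→ Helmert⁻¹: X=3037968.3999, Y=-3849896.6745, Z=4067859.1665
→ geod (Bowring, a=6378388.000): φ=39.86459300°, λ=-51.72289200°, h=2081.7310 m

φ=39.864593°, λ=-51.722892°, h=2081.731 m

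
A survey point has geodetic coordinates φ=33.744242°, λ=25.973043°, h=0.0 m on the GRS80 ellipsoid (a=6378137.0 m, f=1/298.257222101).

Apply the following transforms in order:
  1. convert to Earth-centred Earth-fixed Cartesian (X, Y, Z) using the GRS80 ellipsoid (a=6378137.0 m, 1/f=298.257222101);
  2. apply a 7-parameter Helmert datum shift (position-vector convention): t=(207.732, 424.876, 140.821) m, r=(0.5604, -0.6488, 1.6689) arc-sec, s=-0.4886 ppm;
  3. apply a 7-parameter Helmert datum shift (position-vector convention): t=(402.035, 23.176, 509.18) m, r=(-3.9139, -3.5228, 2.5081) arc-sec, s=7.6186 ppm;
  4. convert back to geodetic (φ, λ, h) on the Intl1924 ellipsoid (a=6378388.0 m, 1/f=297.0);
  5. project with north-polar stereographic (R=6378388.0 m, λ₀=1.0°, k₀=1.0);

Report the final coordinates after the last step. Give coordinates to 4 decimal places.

start: φ=33.744242°, λ=25.973043°, h=0.000 m
→ ECEF (a=6378137.000, f=1/298.257222101): X=4772854.3968, Y=2325097.5109, Z=3522892.5199
→ Helmert 7p (PV): X=4773029.9032, Y=2325550.2970, Z=3523052.9495
→ Helmert 7p (PV): X=4773379.8532, Y=2325716.0799, Z=3523626.3615
→ geod (Bowring, a=6378388.000): φ=33.74678056°, λ=25.97656040°, h=802.8433 m
→ stereo (R=6378388.0, λ₀=1.0°): E=2879347.4833, N=-6181381.5514

E=2879347.4833 m, N=-6181381.5514 m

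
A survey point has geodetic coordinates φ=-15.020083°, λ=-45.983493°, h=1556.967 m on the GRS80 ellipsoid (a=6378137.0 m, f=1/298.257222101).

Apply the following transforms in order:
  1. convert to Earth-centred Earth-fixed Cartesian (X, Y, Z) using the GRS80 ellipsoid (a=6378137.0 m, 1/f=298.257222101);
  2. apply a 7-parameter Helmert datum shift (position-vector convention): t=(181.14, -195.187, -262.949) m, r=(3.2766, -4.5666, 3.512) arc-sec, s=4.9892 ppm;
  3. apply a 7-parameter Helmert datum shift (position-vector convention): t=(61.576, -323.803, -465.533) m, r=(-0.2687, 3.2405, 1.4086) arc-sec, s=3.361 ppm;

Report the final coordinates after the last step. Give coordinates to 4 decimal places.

X=4282932.9057 m, Y=-4432571.8607 m, Z=-1643429.2845 m

start: φ=-15.020083°, λ=-45.983493°, h=1556.967 m
→ ECEF (a=6378137.000, f=1/298.257222101): X=4282538.1383, Y=-4432141.9808, Z=-1642649.9806
→ Helmert 7p (PV): X=4282852.4773, Y=-4432260.2687, Z=-1642896.7181
→ Helmert 7p (PV): X=4282932.9057, Y=-4432571.8607, Z=-1643429.2845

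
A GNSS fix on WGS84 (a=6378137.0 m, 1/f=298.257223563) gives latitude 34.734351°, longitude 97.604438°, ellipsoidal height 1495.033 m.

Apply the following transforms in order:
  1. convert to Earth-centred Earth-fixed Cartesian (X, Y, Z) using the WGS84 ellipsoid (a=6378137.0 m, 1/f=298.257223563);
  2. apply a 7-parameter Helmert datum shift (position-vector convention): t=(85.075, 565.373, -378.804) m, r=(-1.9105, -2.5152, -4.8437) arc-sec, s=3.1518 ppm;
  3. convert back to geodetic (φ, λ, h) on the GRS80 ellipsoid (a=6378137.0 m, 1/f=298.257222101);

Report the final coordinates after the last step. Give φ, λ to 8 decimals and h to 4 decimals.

start: φ=34.734351°, λ=97.604438°, h=1495.033 m
→ ECEF (a=6378137.000, f=1/298.257223563): X=-694551.0359, Y=5202344.0372, Z=3614538.7300
→ Helmert 7p (PV): X=-694390.0593, Y=5202975.5964, Z=3614114.6627
→ geod (Bowring, a=6378137.000): φ=34.72810545°, λ=97.60178408°, h=1750.3995 m

φ=34.72810545°, λ=97.60178408°, h=1750.3995 m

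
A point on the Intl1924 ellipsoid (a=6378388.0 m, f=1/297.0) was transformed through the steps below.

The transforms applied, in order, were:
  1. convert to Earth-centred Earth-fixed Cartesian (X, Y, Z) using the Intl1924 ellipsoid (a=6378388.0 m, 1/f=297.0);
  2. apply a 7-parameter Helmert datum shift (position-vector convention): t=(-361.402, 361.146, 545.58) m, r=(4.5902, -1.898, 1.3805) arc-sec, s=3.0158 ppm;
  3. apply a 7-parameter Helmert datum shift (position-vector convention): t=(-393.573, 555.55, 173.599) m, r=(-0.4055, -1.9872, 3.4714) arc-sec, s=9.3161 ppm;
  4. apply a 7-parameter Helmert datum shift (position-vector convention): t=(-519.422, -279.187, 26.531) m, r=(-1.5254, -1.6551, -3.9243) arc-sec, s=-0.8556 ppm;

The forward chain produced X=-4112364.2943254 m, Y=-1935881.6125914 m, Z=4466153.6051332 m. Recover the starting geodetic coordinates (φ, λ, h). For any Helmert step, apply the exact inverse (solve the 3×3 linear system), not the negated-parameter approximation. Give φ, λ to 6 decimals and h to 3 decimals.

start: X=-4112364.2943, Y=-1935881.6126, Z=4466153.6051 m
→ Helmert⁻¹: X=-4111775.7253, Y=-1935715.3392, Z=4466149.5736
→ Helmert⁻¹: X=-4111333.4103, Y=-1936192.4376, Z=4465970.1726
→ Helmert⁻¹: X=-4110931.4802, Y=-1936420.8548, Z=4465492.0466
→ geod (Bowring, a=6378388.000): φ=44.69279200°, λ=-154.77760100°, h=3225.8600 m

φ=44.692792°, λ=-154.777601°, h=3225.860 m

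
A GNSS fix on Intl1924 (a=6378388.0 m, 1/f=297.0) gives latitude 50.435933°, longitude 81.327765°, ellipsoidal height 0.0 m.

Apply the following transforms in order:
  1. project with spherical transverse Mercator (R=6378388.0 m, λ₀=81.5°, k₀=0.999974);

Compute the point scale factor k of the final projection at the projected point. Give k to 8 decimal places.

0.99997583

start: φ=50.435933°, λ=81.327765°, h=0.000 m
→ into tm (λ₀=81.5°): φ=50.43593300°, λ−λ₀=-0.17223500°
scale k = 0.99997583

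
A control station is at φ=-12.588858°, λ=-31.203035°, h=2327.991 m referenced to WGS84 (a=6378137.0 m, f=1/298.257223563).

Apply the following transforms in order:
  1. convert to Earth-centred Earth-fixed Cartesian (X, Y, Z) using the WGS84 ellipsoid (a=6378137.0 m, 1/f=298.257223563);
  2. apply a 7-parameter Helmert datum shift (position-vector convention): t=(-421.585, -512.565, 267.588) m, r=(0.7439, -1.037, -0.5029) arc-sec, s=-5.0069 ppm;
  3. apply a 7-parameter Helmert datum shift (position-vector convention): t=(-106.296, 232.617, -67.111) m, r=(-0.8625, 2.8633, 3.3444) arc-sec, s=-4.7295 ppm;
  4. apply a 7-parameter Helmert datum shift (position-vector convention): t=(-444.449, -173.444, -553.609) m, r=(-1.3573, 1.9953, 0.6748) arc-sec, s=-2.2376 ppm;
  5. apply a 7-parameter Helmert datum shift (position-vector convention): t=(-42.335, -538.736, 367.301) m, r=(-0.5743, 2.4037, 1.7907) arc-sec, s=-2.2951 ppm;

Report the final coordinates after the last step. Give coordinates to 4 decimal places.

X=5326042.4984 m, Y=-3227409.9552 m, Z=-1381652.6972 m

start: φ=-12.588858°, λ=-31.203035°, h=2327.991 m
→ ECEF (a=6378137.000, f=1/298.257223563): X=5327091.8381, Y=-3226587.1831, Z=-1381557.9004
→ Helmert 7p (PV): X=5326642.6599, Y=-3227091.5983, Z=-1381268.2499
→ Helmert 7p (PV): X=5326544.3214, Y=-3226763.1282, Z=-1381389.2765
→ Helmert 7p (PV): X=5326085.1474, Y=-3226921.0162, Z=-1381970.0874
→ Helmert 7p (PV): X=5326042.4984, Y=-3227409.9552, Z=-1381652.6972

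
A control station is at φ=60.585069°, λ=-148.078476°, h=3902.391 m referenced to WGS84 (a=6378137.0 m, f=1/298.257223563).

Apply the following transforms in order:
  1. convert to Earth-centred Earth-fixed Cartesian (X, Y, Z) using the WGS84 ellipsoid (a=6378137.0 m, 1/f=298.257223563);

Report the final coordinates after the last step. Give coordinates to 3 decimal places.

X=-2667186.612 m, Y=-1661567.944 m, Z=5536181.036 m

start: φ=60.585069°, λ=-148.078476°, h=3902.391 m
→ ECEF (a=6378137.000, f=1/298.257223563): X=-2667186.6121, Y=-1661567.9436, Z=5536181.0363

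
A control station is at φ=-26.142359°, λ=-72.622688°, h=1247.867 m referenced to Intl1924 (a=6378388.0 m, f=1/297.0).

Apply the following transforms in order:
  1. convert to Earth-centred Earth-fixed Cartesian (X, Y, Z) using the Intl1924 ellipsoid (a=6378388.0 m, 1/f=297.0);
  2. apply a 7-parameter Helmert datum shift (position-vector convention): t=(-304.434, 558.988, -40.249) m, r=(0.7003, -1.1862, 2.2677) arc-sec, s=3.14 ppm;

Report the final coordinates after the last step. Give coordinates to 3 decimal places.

X=1711340.324 m, Y=-5468623.136 m, Z=-2793874.571 m

start: φ=-26.142359°, λ=-72.622688°, h=1247.867 m
→ ECEF (a=6378388.000, f=1/297.0): X=1711563.1877, Y=-5469193.2536, Z=-2793816.8237
→ Helmert 7p (PV): X=1711340.3241, Y=-5468623.1362, Z=-2793874.5711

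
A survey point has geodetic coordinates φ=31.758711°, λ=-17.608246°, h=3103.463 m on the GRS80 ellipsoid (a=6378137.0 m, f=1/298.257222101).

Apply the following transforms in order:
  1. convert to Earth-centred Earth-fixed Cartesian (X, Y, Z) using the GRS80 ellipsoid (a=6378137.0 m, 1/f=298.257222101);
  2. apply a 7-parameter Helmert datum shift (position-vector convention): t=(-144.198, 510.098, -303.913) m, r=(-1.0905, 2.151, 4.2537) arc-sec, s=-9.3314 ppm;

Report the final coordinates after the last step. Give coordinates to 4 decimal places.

start: φ=31.758711°, λ=-17.608246°, h=3103.463 m
→ ECEF (a=6378137.000, f=1/298.257222101): X=5176377.5297, Y=-1642863.6630, Z=3339345.3877
→ Helmert 7p (PV): X=5176253.7320, Y=-1642213.8312, Z=3338965.0190

X=5176253.7320 m, Y=-1642213.8312 m, Z=3338965.0190 m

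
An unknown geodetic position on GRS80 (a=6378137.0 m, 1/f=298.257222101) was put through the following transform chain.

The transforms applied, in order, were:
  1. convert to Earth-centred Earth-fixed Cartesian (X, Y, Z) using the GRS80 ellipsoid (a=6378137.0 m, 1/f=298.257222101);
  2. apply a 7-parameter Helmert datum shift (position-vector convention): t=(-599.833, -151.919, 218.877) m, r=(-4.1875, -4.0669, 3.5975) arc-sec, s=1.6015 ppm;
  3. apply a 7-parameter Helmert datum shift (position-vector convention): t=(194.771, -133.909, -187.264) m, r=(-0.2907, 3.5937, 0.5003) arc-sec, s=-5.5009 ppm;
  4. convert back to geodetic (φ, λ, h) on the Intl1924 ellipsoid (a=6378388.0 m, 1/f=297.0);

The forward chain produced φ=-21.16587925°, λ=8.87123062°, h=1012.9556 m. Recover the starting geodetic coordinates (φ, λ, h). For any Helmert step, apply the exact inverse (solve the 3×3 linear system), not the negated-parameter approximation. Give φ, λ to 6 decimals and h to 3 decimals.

φ=-21.164080°, λ=8.872690°, h=1702.668 m

start: φ=-21.165879°, λ=8.871231°, h=1012.956 m
→ ECEF (a=6378388.000, f=1/297.0): X=5880451.3758, Y=917829.2470, Z=-2288926.3036
→ Helmert⁻¹: X=5880331.0528, Y=917957.1683, Z=-2288647.8845
→ Helmert⁻¹: X=5880892.3482, Y=918051.5168, Z=-2288960.4109
→ geod (Bowring, a=6378137.000): φ=-21.16408000°, λ=8.87269000°, h=1702.6680 m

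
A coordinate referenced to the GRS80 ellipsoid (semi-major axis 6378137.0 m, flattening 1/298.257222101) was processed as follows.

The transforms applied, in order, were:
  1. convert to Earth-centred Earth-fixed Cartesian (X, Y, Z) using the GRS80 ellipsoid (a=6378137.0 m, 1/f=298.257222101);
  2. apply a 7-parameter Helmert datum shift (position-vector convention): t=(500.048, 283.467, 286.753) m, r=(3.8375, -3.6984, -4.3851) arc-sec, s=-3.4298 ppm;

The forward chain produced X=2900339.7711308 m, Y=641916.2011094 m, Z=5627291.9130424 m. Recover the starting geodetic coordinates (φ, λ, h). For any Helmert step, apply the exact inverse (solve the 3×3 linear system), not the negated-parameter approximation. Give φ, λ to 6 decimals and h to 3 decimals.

φ=62.331866°, λ=12.479297°, h=1327.995 m

start: X=2900339.7711, Y=641916.2011, Z=5627291.9130 m
→ Helmert⁻¹: X=2899936.9180, Y=641801.2742, Z=5626960.5222
→ geod (Bowring, a=6378137.000): φ=62.33186600°, λ=12.47929700°, h=1327.9950 m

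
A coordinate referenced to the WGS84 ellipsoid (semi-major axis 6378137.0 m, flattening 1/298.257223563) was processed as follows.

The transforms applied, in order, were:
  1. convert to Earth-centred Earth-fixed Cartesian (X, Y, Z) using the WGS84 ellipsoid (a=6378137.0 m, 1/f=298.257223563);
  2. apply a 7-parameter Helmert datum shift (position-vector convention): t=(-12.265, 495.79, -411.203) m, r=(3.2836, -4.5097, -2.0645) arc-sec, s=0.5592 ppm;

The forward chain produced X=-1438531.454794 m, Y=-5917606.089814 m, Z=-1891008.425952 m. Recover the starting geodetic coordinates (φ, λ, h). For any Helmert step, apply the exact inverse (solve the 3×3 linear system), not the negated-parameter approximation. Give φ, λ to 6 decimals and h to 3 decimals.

φ=-17.353518°, λ=-103.661729°, h=864.688 m

start: X=-1438531.4548, Y=-5917606.0898, Z=-1891008.4260 m
→ Helmert⁻¹: X=-1438500.4834, Y=-5918143.0634, Z=-1890470.5019
→ geod (Bowring, a=6378137.000): φ=-17.35351800°, λ=-103.66172900°, h=864.6880 m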